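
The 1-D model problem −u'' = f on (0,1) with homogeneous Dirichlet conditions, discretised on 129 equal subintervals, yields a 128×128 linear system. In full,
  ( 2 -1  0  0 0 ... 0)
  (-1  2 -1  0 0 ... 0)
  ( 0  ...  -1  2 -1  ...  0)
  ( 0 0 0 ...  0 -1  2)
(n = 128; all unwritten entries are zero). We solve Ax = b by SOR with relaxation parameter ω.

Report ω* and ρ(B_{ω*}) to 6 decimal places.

spectrum of D⁻¹(L+U) = {cos(kπ/129) : 1≤k≤128}; ρ_J = cos(π/129) = 0.999703.
root = sin(π/129) = 0.0243510  (since 1−cos² = sin²).
Then 2/(1+√(1−ρ_J²)) = 2/(1+0.0243510); ω* = 2/1.0243510 = 1.952456.
Hence ρ(B_{ω*}) = 1.952456 − 1 = 0.952456.

ω* = 1.952456, ρ_SOR = 0.952456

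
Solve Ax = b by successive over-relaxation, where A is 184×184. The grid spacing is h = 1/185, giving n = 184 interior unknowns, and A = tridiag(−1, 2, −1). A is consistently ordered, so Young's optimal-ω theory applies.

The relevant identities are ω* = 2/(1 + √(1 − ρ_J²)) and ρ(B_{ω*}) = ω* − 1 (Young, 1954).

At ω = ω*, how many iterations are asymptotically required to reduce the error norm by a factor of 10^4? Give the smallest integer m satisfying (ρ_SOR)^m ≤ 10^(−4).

With n=184, ρ(Jacobi) = cos(π/185) = 0.9998558.
1 − cos²(π/185) = sin²(π/185) ⇒ √(1−ρ_J²) = sin(π/185) = 0.0169808.
Then 2/(1+√(1−ρ_J²)) = 2/(1+0.0169808); ω* = 2/1.0169808 = 1.9666055.
ρ_SOR = ω* − 1 = 1.9666055 − 1 = 0.9666055.
m ≥ 4·ln10 / (−ln 0.9666055) = 271.173; smallest integer m = 272.

m = 272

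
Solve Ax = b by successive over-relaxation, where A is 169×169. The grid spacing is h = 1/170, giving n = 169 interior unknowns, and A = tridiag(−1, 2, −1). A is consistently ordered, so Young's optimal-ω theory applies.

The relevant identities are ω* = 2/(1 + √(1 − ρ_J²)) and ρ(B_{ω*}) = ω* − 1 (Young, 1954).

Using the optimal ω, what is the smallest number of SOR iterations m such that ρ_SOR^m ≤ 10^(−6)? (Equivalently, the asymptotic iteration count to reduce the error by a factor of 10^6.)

spectrum of D⁻¹(L+U) = {cos(kπ/170) : 1≤k≤169}; ρ_J = cos(π/170) = 0.9998293.
√(1−ρ_J²) = |sin(π/170)| = 0.0184789
Young: ω* = 2/(1+√(1−ρ_J²)) = 2/(1+0.0184789) = 2/1.0184789 = 1.9637127.
ρ(B_{ω*}) = ω*−1 = 0.9637127
Need (0.9637127)^m ≤ 10^(−6): m ≥ 6·ln10/|ln 0.9637127| = 13.8155/0.0369621 = 373.775 ⇒ m = 374.

m = 374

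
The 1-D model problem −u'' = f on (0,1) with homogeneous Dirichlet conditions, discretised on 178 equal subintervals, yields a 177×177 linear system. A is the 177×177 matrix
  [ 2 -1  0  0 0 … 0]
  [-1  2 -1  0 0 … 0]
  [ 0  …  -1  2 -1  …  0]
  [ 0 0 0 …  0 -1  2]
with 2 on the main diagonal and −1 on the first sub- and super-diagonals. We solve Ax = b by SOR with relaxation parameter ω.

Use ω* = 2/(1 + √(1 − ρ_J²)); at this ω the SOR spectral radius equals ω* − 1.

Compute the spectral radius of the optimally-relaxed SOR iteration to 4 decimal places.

ρ_J = max_k |cos(kπ/178)| = cos(π/178) = 0.9998
1 − cos²(π/178) = sin²(π/178) ⇒ √(1−ρ_J²) = sin(π/178) = 0.01765.
ω* = 2/(1+0.01765) = 1.9653
[ρ_SOR] ω* − 1 = 0.9653.

ρ_SOR = 0.9653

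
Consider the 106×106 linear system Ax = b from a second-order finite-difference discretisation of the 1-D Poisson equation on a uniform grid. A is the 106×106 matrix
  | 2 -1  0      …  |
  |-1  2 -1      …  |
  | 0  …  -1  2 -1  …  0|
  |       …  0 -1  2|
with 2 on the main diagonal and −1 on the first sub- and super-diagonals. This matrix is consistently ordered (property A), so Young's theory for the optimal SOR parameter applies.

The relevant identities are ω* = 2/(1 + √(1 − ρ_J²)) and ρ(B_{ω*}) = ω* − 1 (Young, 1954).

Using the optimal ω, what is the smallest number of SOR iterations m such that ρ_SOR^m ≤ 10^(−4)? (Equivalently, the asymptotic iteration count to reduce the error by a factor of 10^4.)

m = 157

With n=106, ρ(Jacobi) = cos(π/107) = 0.9995690.
√(1−ρ_J²) = |sin(π/107)| = 0.0293565
ω* = 2 / (1 + 0.0293565) = 2 / 1.0293565 ≈ 1.9429615.
ρ(B_{ω*}) = ω*−1 = 0.9429615
Need (0.9429615)^m ≤ 10^(−4): m ≥ 4·ln10/|ln 0.9429615| = 9.21034/0.0587298 = 156.826 ⇒ m = 157.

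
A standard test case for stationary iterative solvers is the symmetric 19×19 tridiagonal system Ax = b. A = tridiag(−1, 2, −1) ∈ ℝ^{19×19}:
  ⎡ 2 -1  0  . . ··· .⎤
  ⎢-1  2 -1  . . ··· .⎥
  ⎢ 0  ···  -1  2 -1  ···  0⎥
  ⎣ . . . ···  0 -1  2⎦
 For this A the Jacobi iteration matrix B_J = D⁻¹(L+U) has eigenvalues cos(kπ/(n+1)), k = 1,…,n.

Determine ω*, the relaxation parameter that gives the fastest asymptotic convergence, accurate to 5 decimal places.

B_J for the 19×19 system has eigenvalues cos(kπ/20); ρ_J = cos(π/20) = 0.98769.
root = sin(π/20) = 0.156434  (since 1−cos² = sin²).
ω* = 2/(1 + 0.156434) = 2/1.156434 = 1.72945.
ρ(B_{ω*}) = ω*−1 = 0.72945

ω* = 1.72945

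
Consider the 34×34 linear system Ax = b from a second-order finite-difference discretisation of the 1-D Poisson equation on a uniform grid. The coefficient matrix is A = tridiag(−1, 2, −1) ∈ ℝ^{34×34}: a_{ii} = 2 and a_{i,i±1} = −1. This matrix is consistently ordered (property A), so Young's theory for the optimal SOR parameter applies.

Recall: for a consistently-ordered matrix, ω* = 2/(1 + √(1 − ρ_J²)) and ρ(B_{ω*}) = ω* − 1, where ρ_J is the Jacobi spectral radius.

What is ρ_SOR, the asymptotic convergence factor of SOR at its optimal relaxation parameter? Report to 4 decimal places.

ρ_SOR = 0.8355

½·tridiag(1,0,1) at n=34: λ_k = cos(kπ/35); max |λ| at k=1 ⇒ ρ_J = cos(π/35) ≈ 0.9960.
1 − cos²(π/35) = sin²(π/35) ⇒ √(1−ρ_J²) = sin(π/35) = 0.08964.
Then 2/(1+√(1−ρ_J²)) = 2/(1+0.08964); ω* = 2/1.08964 = 1.8355.
[ρ_SOR] ω* − 1 = 0.8355.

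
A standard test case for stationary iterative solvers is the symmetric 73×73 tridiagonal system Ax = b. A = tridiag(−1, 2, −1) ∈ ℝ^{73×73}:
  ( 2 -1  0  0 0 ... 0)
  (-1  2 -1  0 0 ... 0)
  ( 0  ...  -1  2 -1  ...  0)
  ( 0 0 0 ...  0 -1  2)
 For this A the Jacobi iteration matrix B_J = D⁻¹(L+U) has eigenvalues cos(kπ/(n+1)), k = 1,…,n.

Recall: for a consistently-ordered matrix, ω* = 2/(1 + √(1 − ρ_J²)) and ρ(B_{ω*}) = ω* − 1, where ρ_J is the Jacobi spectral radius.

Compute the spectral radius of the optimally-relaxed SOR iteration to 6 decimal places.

ρ_SOR = 0.918573

[ρ_J] n=73: ρ(B_J) = cos(π/(n+1)) = cos(π/74) = 0.999099.
1 − cos²(π/74) = sin²(π/74) ⇒ √(1−ρ_J²) = sin(π/74) = 0.0424412.
ω* = 2 / (1 + 0.0424412) = 2 / 1.0424412 ≈ 1.918573.
ρ_SOR = ω* − 1 = 1.918573 − 1 = 0.918573.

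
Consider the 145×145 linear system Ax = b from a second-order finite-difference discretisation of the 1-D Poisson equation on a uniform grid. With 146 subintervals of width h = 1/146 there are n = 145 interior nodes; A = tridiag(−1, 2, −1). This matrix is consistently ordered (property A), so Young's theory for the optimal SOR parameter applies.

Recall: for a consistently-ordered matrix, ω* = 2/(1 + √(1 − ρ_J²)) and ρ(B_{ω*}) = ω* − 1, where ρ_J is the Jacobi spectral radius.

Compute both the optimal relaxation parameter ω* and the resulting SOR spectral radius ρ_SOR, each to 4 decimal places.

B_J for the 145×145 system has eigenvalues cos(kπ/146); ρ_J = cos(π/146) = 0.9998.
√(1−ρ_J²) simplifies to sin(π/146) = 0.02152.
ω* = 2 / (1 + 0.02152) = 2 / 1.02152 ≈ 1.9579.
ρ_SOR = ω* − 1 ≈ 0.9579.

ω* = 1.9579, ρ_SOR = 0.9579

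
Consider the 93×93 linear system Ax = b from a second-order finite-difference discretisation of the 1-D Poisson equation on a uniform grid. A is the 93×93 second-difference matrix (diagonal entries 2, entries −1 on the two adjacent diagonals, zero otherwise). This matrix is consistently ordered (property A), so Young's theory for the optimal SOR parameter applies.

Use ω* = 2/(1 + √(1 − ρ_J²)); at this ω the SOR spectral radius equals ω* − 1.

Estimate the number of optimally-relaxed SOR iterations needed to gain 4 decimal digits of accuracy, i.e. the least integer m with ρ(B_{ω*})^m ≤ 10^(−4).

With n=93, ρ(Jacobi) = cos(π/94) = 0.9994416.
√(1−ρ_J²) = |sin(π/94)| = 0.0334150
ω* = 2/(1 + 0.0334150) = 2/1.0334150 = 1.9353309.
ρ(B_{ω*}) = ω*−1 = 0.9353309
For 4 digits: m = 4·ln10 / (−ln 0.9353309) = 9.21034/0.0668549 = 137.766; round up → m = 138.

m = 138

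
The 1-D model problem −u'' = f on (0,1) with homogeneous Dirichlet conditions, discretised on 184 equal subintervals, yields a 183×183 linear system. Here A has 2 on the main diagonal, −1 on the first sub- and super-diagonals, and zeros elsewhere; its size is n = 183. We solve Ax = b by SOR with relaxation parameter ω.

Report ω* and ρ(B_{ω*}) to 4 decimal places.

B_J for the 183×183 system has eigenvalues cos(kπ/184); ρ_J = cos(π/184) = 0.9999.
√(1 − cos²(π/184)) = sin(π/184) ≈ 0.01707.
So ω* = 2/1.01707 = 1.9664 (Young).
[ρ_SOR] ω* − 1 = 0.9664.

ω* = 1.9664, ρ_SOR = 0.9664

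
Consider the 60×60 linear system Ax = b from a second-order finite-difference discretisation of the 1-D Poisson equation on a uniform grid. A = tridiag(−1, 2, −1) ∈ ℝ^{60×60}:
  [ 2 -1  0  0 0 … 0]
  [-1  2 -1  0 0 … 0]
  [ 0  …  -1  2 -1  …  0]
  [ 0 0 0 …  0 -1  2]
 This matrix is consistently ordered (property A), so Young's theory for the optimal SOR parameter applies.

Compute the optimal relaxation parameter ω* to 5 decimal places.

ω* = 1.90208

ρ_J = max_k |cos(kπ/61)| = cos(π/61) = 0.99867
√(1 − cos²(π/61)) = sin(π/61) ≈ 0.051479.
Then 2/(1+√(1−ρ_J²)) = 2/(1+0.051479); ω* = 2/1.051479 = 1.90208.
ρ(B_{ω*}) = ω*−1 = 0.90208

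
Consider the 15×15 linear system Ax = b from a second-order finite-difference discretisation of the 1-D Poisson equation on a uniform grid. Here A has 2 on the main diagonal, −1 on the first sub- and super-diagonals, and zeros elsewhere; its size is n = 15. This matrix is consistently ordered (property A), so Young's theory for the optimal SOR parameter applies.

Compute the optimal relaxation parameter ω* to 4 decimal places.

spectrum of D⁻¹(L+U) = {cos(kπ/16) : 1≤k≤15}; ρ_J = cos(π/16) = 0.9808.
1 − cos²(π/16) = sin²(π/16) ⇒ √(1−ρ_J²) = sin(π/16) = 0.19509.
ω* = 2/(1 + 0.19509) = 2/1.19509 = 1.6735.
Hence ρ(B_{ω*}) = 1.6735 − 1 = 0.6735.

ω* = 1.6735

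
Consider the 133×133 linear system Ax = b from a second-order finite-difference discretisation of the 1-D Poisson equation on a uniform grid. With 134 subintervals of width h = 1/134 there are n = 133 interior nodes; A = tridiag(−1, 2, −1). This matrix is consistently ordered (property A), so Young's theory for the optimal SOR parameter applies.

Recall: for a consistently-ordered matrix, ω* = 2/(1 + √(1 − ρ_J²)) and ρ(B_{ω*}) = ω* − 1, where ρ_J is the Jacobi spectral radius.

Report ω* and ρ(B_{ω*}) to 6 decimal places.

ρ_J = max_k |cos(kπ/134)| = cos(π/134) = 0.999725
√(1−ρ_J²) = |sin(π/134)| = 0.0234426
ω* = 2/(1 + 0.0234426) = 2/1.0234426 = 1.954189.
Hence ρ(B_{ω*}) = 1.954189 − 1 = 0.954189.

ω* = 1.954189, ρ_SOR = 0.954189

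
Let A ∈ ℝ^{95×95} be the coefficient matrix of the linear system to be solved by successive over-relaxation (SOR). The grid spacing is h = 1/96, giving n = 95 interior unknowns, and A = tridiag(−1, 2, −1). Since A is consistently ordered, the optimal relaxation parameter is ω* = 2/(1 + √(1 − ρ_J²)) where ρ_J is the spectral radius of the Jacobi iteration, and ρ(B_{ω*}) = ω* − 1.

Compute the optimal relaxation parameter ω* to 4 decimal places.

½·tridiag(1,0,1) at n=95: λ_k = cos(kπ/96); max |λ| at k=1 ⇒ ρ_J = cos(π/96) ≈ 0.9995.
root = sin(π/96) = 0.03272  (since 1−cos² = sin²).
[ω*] 2 ÷ (1 + 0.03272) = 2 ÷ 1.03272 = 1.9366.
[ρ_SOR] ω* − 1 = 0.9366.

ω* = 1.9366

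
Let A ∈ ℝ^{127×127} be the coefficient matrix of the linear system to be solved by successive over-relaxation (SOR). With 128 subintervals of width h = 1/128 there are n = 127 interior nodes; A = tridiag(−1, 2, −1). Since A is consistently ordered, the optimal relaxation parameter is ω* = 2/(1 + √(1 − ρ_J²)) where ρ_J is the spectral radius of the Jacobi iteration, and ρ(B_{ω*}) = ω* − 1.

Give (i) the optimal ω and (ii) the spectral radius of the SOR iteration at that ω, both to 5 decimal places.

n=127: λ(B_J) = 1 − λ(A)/2 = cos(kπ/128); k=1 gives ρ_J = 0.99970.
√(1−ρ_J²) = |sin(π/128)| = 0.024541
So ω* = 2/1.024541 = 1.95209 (Young).
At ω = 1.95209 every |λ(B_ω)| = ω−1, so ρ_SOR = 0.95209.

ω* = 1.95209, ρ_SOR = 0.95209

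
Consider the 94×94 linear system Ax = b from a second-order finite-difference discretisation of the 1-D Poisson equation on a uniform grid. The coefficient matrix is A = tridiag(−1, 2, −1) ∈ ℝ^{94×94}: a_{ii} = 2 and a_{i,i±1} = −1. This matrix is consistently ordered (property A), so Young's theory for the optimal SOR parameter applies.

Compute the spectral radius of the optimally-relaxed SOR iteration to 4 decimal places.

ρ_SOR = 0.9360

½·tridiag(1,0,1) at n=94: λ_k = cos(kπ/95); max |λ| at k=1 ⇒ ρ_J = cos(π/95) ≈ 0.9995.
1 − cos²(π/95) = sin²(π/95) ⇒ √(1−ρ_J²) = sin(π/95) = 0.03306.
ω* = 2/(1 + 0.03306) = 2/1.03306 = 1.9360.
Hence ρ(B_{ω*}) = 1.9360 − 1 = 0.9360.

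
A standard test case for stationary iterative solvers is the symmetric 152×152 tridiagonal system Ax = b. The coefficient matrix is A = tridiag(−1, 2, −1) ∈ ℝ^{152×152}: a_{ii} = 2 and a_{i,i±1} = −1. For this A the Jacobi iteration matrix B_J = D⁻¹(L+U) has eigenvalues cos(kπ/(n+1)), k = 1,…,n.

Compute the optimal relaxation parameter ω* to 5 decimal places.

ω* = 1.95976

B_J for the 152×152 system has eigenvalues cos(kπ/153); ρ_J = cos(π/153) = 0.99979.
√(1−ρ_J²) = |sin(π/153)| = 0.020532
Then 2/(1+√(1−ρ_J²)) = 2/(1+0.020532); ω* = 2/1.020532 = 1.95976.
At ω = 1.95976 every |λ(B_ω)| = ω−1, so ρ_SOR = 0.95976.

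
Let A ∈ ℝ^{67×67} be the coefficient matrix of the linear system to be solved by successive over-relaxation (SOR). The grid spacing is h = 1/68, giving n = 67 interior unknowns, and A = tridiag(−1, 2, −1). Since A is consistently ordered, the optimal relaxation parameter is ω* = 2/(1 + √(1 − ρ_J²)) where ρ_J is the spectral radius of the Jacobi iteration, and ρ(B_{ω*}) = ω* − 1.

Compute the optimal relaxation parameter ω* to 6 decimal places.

½·tridiag(1,0,1) at n=67: λ_k = cos(kπ/68); max |λ| at k=1 ⇒ ρ_J = cos(π/68) ≈ 0.998933.
√(1−ρ_J²) = |sin(π/68)| = 0.0461835
Young: ω* = 2/(1+√(1−ρ_J²)) = 2/(1+0.0461835) = 2/1.0461835 = 1.911711.
ρ_SOR = ω* − 1 = 1.911711 − 1 = 0.911711.

ω* = 1.911711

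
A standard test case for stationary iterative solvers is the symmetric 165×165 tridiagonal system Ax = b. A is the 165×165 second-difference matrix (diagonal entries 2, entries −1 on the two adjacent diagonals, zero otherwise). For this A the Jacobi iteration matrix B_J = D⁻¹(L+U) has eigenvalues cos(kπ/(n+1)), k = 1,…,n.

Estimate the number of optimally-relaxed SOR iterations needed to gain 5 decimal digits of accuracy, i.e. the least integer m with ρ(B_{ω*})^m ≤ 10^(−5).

B_J for the 165×165 system has eigenvalues cos(kπ/166); ρ_J = cos(π/166) = 0.9998209.
√(1−ρ_J²) = |sin(π/166)| = 0.0189241
ω* = 2/(1 + 0.0189241) = 2/1.0189241 = 1.9628547.
ρ_SOR = ω* − 1 ≈ 0.9628547.
Need (0.9628547)^m ≤ 10^(−5): m ≥ 5·ln10/|ln 0.9628547| = 11.5129/0.0378528 = 304.149 ⇒ m = 305.

m = 305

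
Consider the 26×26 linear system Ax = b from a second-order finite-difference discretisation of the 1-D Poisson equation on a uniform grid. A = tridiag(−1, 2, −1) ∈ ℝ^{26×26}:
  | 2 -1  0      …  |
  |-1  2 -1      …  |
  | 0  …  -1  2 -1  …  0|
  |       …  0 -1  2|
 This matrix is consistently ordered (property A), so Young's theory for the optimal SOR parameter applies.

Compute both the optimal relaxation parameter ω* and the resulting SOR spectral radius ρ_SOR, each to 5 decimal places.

ω* = 1.79197, ρ_SOR = 0.79197

n=26: λ(B_J) = 1 − λ(A)/2 = cos(kπ/27); k=1 gives ρ_J = 0.99324.
√(1−ρ_J²) = |sin(π/27)| = 0.116093
So ω* = 2/1.116093 = 1.79197 (Young).
ρ_SOR = ω* − 1 = 1.79197 − 1 = 0.79197.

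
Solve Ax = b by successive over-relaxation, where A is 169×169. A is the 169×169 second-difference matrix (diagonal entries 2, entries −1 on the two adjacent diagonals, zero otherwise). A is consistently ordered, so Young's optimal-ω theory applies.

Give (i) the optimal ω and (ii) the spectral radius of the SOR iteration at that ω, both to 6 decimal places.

ω* = 1.963713, ρ_SOR = 0.963713

n=169: λ(B_J) = 1 − λ(A)/2 = cos(kπ/170); k=1 gives ρ_J = 0.999829.
√(1 − cos²(π/170)) = sin(π/170) ≈ 0.0184789.
Young: ω* = 2/(1+√(1−ρ_J²)) = 2/(1+0.0184789) = 2/1.0184789 = 1.963713.
and ρ(B_{ω*}) = 1.963713 − 1 = 0.963713.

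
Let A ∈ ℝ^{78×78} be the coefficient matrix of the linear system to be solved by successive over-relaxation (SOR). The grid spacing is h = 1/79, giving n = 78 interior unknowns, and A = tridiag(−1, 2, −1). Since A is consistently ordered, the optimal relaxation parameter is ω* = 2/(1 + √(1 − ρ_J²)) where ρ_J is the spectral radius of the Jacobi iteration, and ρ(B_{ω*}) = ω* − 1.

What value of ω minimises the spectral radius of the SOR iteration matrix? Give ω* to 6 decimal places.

ω* = 1.923527

½·tridiag(1,0,1) at n=78: λ_k = cos(kπ/79); max |λ| at k=1 ⇒ ρ_J = cos(π/79) ≈ 0.999209.
root = sin(π/79) = 0.0397565  (since 1−cos² = sin²).
[ω*] 2 ÷ (1 + 0.0397565) = 2 ÷ 1.0397565 = 1.923527.
At ω = 1.923527 every |λ(B_ω)| = ω−1, so ρ_SOR = 0.923527.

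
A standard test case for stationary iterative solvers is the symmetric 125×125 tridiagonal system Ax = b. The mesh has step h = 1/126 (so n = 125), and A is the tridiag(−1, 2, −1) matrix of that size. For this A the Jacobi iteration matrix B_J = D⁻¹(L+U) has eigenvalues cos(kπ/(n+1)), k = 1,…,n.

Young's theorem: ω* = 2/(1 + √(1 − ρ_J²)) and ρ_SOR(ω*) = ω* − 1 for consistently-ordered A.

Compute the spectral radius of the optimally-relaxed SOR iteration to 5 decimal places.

ρ_SOR = 0.95135

spectrum of D⁻¹(L+U) = {cos(kπ/126) : 1≤k≤125}; ρ_J = cos(π/126) = 0.99969.
√(1 − cos²(π/126)) = sin(π/126) ≈ 0.024931.
Young: ω* = 2/(1+√(1−ρ_J²)) = 2/(1+0.024931) = 2/1.024931 = 1.95135.
Hence ρ(B_{ω*}) = 1.95135 − 1 = 0.95135.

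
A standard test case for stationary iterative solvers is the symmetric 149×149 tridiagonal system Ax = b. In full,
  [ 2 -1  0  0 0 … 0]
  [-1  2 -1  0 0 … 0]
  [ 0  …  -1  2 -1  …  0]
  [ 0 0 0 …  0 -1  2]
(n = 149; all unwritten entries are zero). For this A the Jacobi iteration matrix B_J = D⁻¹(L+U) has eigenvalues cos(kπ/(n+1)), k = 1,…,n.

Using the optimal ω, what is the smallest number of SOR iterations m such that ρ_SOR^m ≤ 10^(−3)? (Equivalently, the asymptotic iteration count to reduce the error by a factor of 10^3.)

ρ_J = max_k |cos(kπ/150)| = cos(π/150) = 0.9997807
root = sin(π/150) = 0.0209424  (since 1−cos² = sin²).
ω* = 2/(1 + 0.0209424) = 2/1.0209424 = 1.9589744.
ρ_SOR = ω* − 1 = 1.9589744 − 1 = 0.9589744.
m ≥ 3·ln10 / (−ln 0.9589744) = 164.899; smallest integer m = 165.

m = 165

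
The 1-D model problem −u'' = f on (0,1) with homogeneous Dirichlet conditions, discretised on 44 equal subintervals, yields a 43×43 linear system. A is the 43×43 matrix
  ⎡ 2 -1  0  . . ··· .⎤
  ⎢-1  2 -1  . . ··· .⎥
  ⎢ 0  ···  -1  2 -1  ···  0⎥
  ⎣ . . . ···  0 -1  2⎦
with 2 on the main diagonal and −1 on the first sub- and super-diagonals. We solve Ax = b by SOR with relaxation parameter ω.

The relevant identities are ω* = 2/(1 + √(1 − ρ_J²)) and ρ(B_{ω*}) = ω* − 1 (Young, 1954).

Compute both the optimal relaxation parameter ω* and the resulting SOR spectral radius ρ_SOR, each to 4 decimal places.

½·tridiag(1,0,1) at n=43: λ_k = cos(kπ/44); max |λ| at k=1 ⇒ ρ_J = cos(π/44) ≈ 0.9975.
√(1−ρ_J²) simplifies to sin(π/44) = 0.07134.
ω* = 2 / (1 + 0.07134) = 2 / 1.07134 ≈ 1.8668.
and ρ(B_{ω*}) = 1.8668 − 1 = 0.8668.

ω* = 1.8668, ρ_SOR = 0.8668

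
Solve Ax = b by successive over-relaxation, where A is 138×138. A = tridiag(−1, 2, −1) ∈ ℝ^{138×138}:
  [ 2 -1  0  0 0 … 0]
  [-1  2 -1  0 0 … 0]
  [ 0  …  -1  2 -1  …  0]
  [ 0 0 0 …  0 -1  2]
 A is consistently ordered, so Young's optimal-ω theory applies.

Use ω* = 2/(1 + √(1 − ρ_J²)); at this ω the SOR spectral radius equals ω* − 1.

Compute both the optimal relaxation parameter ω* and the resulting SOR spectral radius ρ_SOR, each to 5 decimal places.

ω* = 1.95580, ρ_SOR = 0.95580

[ρ_J] n=138: ρ(B_J) = cos(π/(n+1)) = cos(π/139) = 0.99974.
√(1 − cos²(π/139)) = sin(π/139) ≈ 0.022599.
ω* = 2/(1+0.022599) = 1.95580
[ρ_SOR] ω* − 1 = 0.95580.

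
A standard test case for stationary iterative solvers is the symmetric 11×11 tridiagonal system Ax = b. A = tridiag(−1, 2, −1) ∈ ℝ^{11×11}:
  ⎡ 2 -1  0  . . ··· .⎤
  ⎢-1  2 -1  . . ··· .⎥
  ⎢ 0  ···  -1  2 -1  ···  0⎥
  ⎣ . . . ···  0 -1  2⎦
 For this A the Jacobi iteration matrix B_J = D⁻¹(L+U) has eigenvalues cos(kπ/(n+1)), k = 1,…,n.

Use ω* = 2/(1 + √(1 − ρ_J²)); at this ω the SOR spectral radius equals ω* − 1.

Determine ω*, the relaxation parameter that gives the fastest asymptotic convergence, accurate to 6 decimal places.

spectrum of D⁻¹(L+U) = {cos(kπ/12) : 1≤k≤11}; ρ_J = cos(π/12) = 0.965926.
√(1−ρ_J²) simplifies to sin(π/12) = 0.2588190.
ω* = 2/(1+0.2588190) = 1.588791
At ω = 1.588791 every |λ(B_ω)| = ω−1, so ρ_SOR = 0.588791.

ω* = 1.588791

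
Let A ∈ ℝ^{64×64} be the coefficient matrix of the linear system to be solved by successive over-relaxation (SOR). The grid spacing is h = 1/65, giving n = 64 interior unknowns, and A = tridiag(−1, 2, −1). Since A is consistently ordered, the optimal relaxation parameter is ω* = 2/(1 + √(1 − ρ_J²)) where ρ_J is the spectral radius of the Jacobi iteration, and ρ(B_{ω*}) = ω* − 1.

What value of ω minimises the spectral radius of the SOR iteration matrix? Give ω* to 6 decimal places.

½·tridiag(1,0,1) at n=64: λ_k = cos(kπ/65); max |λ| at k=1 ⇒ ρ_J = cos(π/65) ≈ 0.998832.
√(1 − cos²(π/65)) = sin(π/65) ≈ 0.0483134.
Young: ω* = 2/(1+√(1−ρ_J²)) = 2/(1+0.0483134) = 2/1.0483134 = 1.907826.
ρ(B_{ω*}) = ω*−1 = 0.907826

ω* = 1.907826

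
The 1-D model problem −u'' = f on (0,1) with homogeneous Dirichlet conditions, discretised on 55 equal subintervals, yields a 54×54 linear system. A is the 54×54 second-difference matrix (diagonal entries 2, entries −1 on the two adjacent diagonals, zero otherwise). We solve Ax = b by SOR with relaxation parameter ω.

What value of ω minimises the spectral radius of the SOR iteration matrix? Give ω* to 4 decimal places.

ω* = 1.8920

ρ_J = max_k |cos(kπ/55)| = cos(π/55) = 0.9984
√(1−ρ_J²) simplifies to sin(π/55) = 0.05709.
Young: ω* = 2/(1+√(1−ρ_J²)) = 2/(1+0.05709) = 2/1.05709 = 1.8920.
ρ_SOR = ω* − 1 = 1.8920 − 1 = 0.8920.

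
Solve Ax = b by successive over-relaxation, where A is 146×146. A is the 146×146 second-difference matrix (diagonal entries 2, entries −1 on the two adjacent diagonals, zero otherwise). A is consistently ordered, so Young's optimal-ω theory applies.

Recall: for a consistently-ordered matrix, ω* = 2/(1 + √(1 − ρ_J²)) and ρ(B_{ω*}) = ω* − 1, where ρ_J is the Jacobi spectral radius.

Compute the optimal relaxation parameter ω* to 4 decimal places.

ω* = 1.9582

ρ_J = max_k |cos(kπ/147)| = cos(π/147) = 0.9998
√(1−ρ_J²) simplifies to sin(π/147) = 0.02137.
ω* = 2 / (1 + 0.02137) = 2 / 1.02137 ≈ 1.9582.
ρ_SOR = ω* − 1 ≈ 0.9582.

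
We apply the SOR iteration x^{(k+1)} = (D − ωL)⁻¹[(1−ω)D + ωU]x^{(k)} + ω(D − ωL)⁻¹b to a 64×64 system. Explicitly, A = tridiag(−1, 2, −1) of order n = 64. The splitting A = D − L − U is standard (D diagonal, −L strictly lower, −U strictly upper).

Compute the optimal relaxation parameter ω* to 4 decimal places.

B_J for the 64×64 system has eigenvalues cos(kπ/65); ρ_J = cos(π/65) = 0.9988.
√(1−ρ_J²) = |sin(π/65)| = 0.04831
ω* = 2/(1+0.04831) = 1.9078
Hence ρ(B_{ω*}) = 1.9078 − 1 = 0.9078.

ω* = 1.9078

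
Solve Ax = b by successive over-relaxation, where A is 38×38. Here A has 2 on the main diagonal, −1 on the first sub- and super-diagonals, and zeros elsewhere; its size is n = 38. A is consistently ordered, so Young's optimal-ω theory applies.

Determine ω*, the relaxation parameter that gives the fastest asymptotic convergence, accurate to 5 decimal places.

½·tridiag(1,0,1) at n=38: λ_k = cos(kπ/39); max |λ| at k=1 ⇒ ρ_J = cos(π/39) ≈ 0.99676.
√(1 − cos²(π/39)) = sin(π/39) ≈ 0.080467.
ω* = 2 / (1 + 0.080467) = 2 / 1.080467 ≈ 1.85105.
ρ_SOR = ω* − 1 = 1.85105 − 1 = 0.85105.

ω* = 1.85105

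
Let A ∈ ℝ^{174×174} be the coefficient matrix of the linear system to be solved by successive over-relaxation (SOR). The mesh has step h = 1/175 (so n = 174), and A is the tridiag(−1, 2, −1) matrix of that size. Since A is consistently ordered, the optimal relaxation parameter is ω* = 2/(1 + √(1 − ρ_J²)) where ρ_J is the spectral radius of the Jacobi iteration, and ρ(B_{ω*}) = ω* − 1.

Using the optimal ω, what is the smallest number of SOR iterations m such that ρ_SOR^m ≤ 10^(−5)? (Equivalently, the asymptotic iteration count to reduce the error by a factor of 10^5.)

[ρ_J] n=174: ρ(B_J) = cos(π/(n+1)) = cos(π/175) = 0.9998389.
root = sin(π/175) = 0.0179510  (since 1−cos² = sin²).
ω* = 2/(1+0.0179510) = 1.9647311
ρ_SOR = ω* − 1 ≈ 0.9647311.
5·ln10 = 11.5129; −ln(0.9647311) = 0.0359059; m = ⌈11.5129/0.0359059⌉ = ⌈320.641⌉ = 321.

m = 321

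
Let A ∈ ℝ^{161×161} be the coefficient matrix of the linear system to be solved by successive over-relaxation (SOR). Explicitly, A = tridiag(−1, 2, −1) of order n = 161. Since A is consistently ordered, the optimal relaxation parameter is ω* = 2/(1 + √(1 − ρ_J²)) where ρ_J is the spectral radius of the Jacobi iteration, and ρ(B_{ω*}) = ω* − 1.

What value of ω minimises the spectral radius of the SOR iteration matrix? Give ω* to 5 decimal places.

ω* = 1.96196

spectrum of D⁻¹(L+U) = {cos(kπ/162) : 1≤k≤161}; ρ_J = cos(π/162) = 0.99981.
1 − cos²(π/162) = sin²(π/162) ⇒ √(1−ρ_J²) = sin(π/162) = 0.019391.
So ω* = 2/1.019391 = 1.96196 (Young).
Hence ρ(B_{ω*}) = 1.96196 − 1 = 0.96196.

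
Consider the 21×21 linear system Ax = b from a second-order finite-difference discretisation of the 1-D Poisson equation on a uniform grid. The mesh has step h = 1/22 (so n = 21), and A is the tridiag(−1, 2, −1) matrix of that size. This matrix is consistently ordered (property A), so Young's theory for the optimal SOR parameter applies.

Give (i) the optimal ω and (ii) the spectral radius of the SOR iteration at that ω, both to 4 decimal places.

n=21: λ(B_J) = 1 − λ(A)/2 = cos(kπ/22); k=1 gives ρ_J = 0.9898.
1 − cos²(π/22) = sin²(π/22) ⇒ √(1−ρ_J²) = sin(π/22) = 0.14231.
Then 2/(1+√(1−ρ_J²)) = 2/(1+0.14231); ω* = 2/1.14231 = 1.7508.
Hence ρ(B_{ω*}) = 1.7508 − 1 = 0.7508.

ω* = 1.7508, ρ_SOR = 0.7508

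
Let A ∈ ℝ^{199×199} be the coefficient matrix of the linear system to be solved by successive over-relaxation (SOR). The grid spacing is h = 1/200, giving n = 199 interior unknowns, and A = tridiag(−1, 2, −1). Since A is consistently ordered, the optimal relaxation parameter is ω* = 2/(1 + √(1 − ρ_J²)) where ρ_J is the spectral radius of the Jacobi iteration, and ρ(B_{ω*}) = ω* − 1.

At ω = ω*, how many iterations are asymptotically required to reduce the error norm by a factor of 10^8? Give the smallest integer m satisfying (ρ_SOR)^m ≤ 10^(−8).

½·tridiag(1,0,1) at n=199: λ_k = cos(kπ/200); max |λ| at k=1 ⇒ ρ_J = cos(π/200) ≈ 0.9998766.
√(1−ρ_J²) simplifies to sin(π/200) = 0.0157073.
Then 2/(1+√(1−ρ_J²)) = 2/(1+0.0157073); ω* = 2/1.0157073 = 1.9690712.
ρ_SOR = ω* − 1 ≈ 0.9690712.
m ≥ 8·ln10 / (−ln 0.9690712) = 586.325; smallest integer m = 587.

m = 587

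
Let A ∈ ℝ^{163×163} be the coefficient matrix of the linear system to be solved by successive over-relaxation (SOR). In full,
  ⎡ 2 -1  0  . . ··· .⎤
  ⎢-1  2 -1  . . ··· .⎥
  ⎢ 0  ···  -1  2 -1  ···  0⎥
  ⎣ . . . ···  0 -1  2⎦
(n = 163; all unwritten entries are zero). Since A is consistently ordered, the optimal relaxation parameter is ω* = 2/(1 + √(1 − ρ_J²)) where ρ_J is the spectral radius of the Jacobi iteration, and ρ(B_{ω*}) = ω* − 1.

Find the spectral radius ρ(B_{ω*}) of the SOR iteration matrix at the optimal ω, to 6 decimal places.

ρ_SOR = 0.962410

With n=163, ρ(Jacobi) = cos(π/164) = 0.999817.
1 − cos²(π/164) = sin²(π/164) ⇒ √(1−ρ_J²) = sin(π/164) = 0.0191549.
ω* = 2 / (1 + 0.0191549) = 2 / 1.0191549 ≈ 1.962410.
Hence ρ(B_{ω*}) = 1.962410 − 1 = 0.962410.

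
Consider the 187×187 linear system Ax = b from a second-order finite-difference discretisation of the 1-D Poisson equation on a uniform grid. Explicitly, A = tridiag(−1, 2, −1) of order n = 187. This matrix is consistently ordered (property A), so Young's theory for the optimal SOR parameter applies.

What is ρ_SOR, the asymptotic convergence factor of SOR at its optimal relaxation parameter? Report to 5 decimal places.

ρ_SOR = 0.96713

n=187: λ(B_J) = 1 − λ(A)/2 = cos(kπ/188); k=1 gives ρ_J = 0.99986.
√(1−ρ_J²) simplifies to sin(π/188) = 0.016710.
ω* = 2/(1 + 0.016710) = 2/1.016710 = 1.96713.
ρ_SOR = ω* − 1 = 1.96713 − 1 = 0.96713.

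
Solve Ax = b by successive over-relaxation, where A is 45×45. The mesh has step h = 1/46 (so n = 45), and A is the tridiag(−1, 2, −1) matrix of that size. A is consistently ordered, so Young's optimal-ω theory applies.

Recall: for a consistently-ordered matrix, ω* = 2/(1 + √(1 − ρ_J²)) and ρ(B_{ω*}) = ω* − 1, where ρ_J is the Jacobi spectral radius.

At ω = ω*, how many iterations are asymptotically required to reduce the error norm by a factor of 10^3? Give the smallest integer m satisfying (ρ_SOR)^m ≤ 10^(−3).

spectrum of D⁻¹(L+U) = {cos(kπ/46) : 1≤k≤45}; ρ_J = cos(π/46) = 0.9976688.
√(1−ρ_J²) simplifies to sin(π/46) = 0.0682424.
Then 2/(1+√(1−ρ_J²)) = 2/(1+0.0682424); ω* = 2/1.0682424 = 1.8722342.
Hence ρ(B_{ω*}) = 1.8722342 − 1 = 0.8722342.
For 3 digits: m = 3·ln10 / (−ln 0.8722342) = 6.90776/0.136697 = 50.533; round up → m = 51.

m = 51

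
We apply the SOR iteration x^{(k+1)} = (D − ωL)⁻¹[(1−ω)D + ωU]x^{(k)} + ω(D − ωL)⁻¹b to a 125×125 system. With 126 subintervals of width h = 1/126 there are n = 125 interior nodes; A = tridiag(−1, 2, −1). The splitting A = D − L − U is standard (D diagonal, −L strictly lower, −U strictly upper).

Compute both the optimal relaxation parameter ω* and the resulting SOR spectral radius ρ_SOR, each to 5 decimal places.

B_J for the 125×125 system has eigenvalues cos(kπ/126); ρ_J = cos(π/126) = 0.99969.
√(1−ρ_J²) = |sin(π/126)| = 0.024931
ω* = 2/(1 + 0.024931) = 2/1.024931 = 1.95135.
ρ(B_{ω*}) = ω*−1 = 0.95135

ω* = 1.95135, ρ_SOR = 0.95135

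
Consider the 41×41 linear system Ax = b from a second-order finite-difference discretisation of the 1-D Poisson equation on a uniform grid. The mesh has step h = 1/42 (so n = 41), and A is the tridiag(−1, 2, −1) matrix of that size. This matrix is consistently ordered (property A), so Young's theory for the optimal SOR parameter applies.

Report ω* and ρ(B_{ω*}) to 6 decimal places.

ω* = 1.860932, ρ_SOR = 0.860932

spectrum of D⁻¹(L+U) = {cos(kπ/42) : 1≤k≤41}; ρ_J = cos(π/42) = 0.997204.
root = sin(π/42) = 0.0747301  (since 1−cos² = sin²).
So ω* = 2/1.0747301 = 1.860932 (Young).
[ρ_SOR] ω* − 1 = 0.860932.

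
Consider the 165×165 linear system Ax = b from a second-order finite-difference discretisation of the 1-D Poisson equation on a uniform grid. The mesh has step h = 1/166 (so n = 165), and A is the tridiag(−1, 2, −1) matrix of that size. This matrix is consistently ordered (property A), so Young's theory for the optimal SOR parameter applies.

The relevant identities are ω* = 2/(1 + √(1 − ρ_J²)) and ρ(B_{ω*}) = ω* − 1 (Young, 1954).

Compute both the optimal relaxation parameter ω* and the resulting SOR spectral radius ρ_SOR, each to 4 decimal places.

ω* = 1.9629, ρ_SOR = 0.9629

With n=165, ρ(Jacobi) = cos(π/166) = 0.9998.
1 − cos²(π/166) = sin²(π/166) ⇒ √(1−ρ_J²) = sin(π/166) = 0.01892.
ω* = 2/(1+0.01892) = 1.9629
ρ_SOR = ω* − 1 = 1.9629 − 1 = 0.9629.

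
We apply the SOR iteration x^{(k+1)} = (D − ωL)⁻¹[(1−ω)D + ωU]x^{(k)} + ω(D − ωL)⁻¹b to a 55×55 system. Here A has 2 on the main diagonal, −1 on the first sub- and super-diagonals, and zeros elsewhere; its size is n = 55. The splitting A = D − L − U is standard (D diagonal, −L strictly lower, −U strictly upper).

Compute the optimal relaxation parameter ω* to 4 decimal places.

n=55: λ(B_J) = 1 − λ(A)/2 = cos(kπ/56); k=1 gives ρ_J = 0.9984.
√(1−ρ_J²) simplifies to sin(π/56) = 0.05607.
So ω* = 2/1.05607 = 1.8938 (Young).
ρ_SOR = ω* − 1 = 1.8938 − 1 = 0.8938.

ω* = 1.8938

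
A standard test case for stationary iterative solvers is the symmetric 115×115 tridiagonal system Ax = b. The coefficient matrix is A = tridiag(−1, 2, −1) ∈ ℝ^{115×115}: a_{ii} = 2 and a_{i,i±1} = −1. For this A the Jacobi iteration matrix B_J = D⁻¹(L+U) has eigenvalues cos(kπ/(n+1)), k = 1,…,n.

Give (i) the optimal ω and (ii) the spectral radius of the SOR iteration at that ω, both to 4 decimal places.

ρ_J = max_k |cos(kπ/116)| = cos(π/116) = 0.9996
1 − cos²(π/116) = sin²(π/116) ⇒ √(1−ρ_J²) = sin(π/116) = 0.02708.
So ω* = 2/1.02708 = 1.9473 (Young).
ρ_SOR = ω* − 1 ≈ 0.9473.

ω* = 1.9473, ρ_SOR = 0.9473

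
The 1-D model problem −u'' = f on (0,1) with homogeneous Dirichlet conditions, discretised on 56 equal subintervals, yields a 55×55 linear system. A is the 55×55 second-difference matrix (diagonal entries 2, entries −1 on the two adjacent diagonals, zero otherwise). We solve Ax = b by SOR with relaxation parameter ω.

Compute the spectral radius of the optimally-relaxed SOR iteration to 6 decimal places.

ρ_J = max_k |cos(kπ/56)| = cos(π/56) = 0.998427
√(1 − cos²(π/56)) = sin(π/56) ≈ 0.0560704.
Young: ω* = 2/(1+√(1−ρ_J²)) = 2/(1+0.0560704) = 2/1.0560704 = 1.893813.
and ρ(B_{ω*}) = 1.893813 − 1 = 0.893813.

ρ_SOR = 0.893813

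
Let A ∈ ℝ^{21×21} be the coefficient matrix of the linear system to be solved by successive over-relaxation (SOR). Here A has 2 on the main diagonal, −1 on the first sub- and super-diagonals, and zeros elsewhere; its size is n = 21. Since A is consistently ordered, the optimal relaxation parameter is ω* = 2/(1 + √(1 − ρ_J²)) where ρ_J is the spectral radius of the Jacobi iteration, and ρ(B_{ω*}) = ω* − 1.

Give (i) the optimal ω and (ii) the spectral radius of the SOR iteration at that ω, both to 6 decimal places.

B_J for the 21×21 system has eigenvalues cos(kπ/22); ρ_J = cos(π/22) = 0.989821.
√(1 − cos²(π/22)) = sin(π/22) ≈ 0.1423148.
ω* = 2 / (1 + 0.1423148) = 2 / 1.1423148 ≈ 1.750831.
ρ_SOR = ω* − 1 = 1.750831 − 1 = 0.750831.

ω* = 1.750831, ρ_SOR = 0.750831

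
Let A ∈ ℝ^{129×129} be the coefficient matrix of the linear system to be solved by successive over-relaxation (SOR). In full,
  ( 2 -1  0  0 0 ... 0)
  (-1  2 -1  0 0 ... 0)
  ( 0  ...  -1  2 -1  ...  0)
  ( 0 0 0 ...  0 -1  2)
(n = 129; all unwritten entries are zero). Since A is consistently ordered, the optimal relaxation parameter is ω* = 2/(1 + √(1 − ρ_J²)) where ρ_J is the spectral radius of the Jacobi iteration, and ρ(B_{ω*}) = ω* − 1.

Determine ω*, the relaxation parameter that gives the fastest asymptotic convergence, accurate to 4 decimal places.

ω* = 1.9528

ρ_J = max_k |cos(kπ/130)| = cos(π/130) = 0.9997
√(1−ρ_J²) simplifies to sin(π/130) = 0.02416.
So ω* = 2/1.02416 = 1.9528 (Young).
and ρ(B_{ω*}) = 1.9528 − 1 = 0.9528.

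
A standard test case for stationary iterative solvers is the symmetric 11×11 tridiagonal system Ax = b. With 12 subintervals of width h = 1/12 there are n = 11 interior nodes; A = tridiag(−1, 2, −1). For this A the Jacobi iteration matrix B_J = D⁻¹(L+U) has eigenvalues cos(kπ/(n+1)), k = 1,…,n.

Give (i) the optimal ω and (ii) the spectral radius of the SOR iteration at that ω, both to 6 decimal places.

With n=11, ρ(Jacobi) = cos(π/12) = 0.965926.
√(1−ρ_J²) simplifies to sin(π/12) = 0.2588190.
ω* = 2/(1+0.2588190) = 1.588791
Hence ρ(B_{ω*}) = 1.588791 − 1 = 0.588791.

ω* = 1.588791, ρ_SOR = 0.588791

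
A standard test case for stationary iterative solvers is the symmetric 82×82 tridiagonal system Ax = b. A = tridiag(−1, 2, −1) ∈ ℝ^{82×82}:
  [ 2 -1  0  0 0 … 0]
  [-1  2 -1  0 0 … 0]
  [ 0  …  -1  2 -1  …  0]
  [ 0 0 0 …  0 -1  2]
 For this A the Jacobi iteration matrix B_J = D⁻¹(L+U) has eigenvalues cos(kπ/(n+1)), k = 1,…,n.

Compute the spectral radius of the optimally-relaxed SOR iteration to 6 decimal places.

ρ_SOR = 0.927077

½·tridiag(1,0,1) at n=82: λ_k = cos(kπ/83); max |λ| at k=1 ⇒ ρ_J = cos(π/83) ≈ 0.999284.
√(1−ρ_J²) simplifies to sin(π/83) = 0.0378415.
Then 2/(1+√(1−ρ_J²)) = 2/(1+0.0378415); ω* = 2/1.0378415 = 1.927077.
Hence ρ(B_{ω*}) = 1.927077 − 1 = 0.927077.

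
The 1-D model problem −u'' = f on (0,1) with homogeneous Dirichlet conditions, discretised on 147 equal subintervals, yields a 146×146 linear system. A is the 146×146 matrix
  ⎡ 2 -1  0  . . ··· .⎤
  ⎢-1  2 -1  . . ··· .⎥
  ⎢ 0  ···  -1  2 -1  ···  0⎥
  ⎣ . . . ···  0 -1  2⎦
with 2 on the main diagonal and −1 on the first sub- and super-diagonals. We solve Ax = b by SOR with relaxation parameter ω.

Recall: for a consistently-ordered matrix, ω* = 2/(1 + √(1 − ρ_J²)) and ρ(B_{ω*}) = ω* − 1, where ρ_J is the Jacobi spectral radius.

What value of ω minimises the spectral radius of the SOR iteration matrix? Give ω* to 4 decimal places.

½·tridiag(1,0,1) at n=146: λ_k = cos(kπ/147); max |λ| at k=1 ⇒ ρ_J = cos(π/147) ≈ 0.9998.
√(1−ρ_J²) = |sin(π/147)| = 0.02137
ω* = 2 / (1 + 0.02137) = 2 / 1.02137 ≈ 1.9582.
Hence ρ(B_{ω*}) = 1.9582 − 1 = 0.9582.

ω* = 1.9582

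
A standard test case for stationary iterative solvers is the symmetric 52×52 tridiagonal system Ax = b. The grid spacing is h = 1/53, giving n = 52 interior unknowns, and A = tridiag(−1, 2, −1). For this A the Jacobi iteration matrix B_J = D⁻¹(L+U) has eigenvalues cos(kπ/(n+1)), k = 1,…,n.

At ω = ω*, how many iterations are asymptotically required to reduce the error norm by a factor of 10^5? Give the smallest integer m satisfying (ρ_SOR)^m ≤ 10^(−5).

m = 98

ρ_J = max_k |cos(kπ/53)| = cos(π/53) = 0.9982437
1 − cos²(π/53) = sin²(π/53) ⇒ √(1−ρ_J²) = sin(π/53) = 0.0592406.
ω* = 2/(1+0.0592406) = 1.8881451
ρ_SOR = ω* − 1 ≈ 0.8881451.
5·ln10 = 11.5129; −ln(0.8881451) = 0.11862; m = ⌈11.5129/0.11862⌉ = ⌈97.057⌉ = 98.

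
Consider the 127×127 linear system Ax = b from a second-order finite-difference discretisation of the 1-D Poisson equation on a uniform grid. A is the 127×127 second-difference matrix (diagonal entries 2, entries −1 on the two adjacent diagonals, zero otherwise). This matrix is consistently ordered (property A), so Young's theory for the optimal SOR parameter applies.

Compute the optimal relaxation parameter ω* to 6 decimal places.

ω* = 1.952093

n=127: λ(B_J) = 1 − λ(A)/2 = cos(kπ/128); k=1 gives ρ_J = 0.999699.
root = sin(π/128) = 0.0245412  (since 1−cos² = sin²).
ω* = 2/(1 + 0.0245412) = 2/1.0245412 = 1.952093.
ρ(B_{ω*}) = ω*−1 = 0.952093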